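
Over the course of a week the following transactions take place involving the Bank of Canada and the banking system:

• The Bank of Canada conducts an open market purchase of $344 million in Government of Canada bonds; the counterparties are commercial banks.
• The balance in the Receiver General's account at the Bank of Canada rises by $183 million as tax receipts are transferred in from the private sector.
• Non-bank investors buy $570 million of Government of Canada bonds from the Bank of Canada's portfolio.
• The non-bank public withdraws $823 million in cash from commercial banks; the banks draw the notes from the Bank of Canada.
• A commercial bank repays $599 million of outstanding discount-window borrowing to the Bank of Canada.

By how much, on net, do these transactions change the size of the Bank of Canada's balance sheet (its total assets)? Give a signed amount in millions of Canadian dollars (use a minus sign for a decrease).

Bank of Canada balance sheet:
  Assets:      Securities −$226M, Loans to banks −$599M
  Liabilities: Bank reserves −$1831M, Currency in circulation +$823M, Government deposits +$183M
Commercial banking system:
  Assets:      Reserves at CB −$1831M, Securities −$344M
  Liabilities: Checkable deposits −$1576M, Borrowings from CB −$599M
Change in total Bank of Canada assets = -$825 million.

-$825 million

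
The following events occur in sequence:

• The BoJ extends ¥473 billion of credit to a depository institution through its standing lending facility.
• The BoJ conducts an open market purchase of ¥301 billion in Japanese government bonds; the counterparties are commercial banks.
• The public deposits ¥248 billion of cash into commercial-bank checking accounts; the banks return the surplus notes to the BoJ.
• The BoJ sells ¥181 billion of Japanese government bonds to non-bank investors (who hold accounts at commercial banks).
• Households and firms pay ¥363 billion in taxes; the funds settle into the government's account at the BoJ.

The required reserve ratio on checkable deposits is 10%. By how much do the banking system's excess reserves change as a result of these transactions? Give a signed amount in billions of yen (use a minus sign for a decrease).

Discount-window loan ¥473 billion: reserves +¥473B, deposits 0.
OMO purchase (from banks) ¥301 billion: reserves +¥301B, deposits 0.
Currency deposit ¥248 billion: reserves +¥248B, deposits +¥248B.
Asset sale (to non-banks) ¥181 billion: reserves −¥181B, deposits −¥181B.
Government account inflow ¥363 billion: reserves −¥363B, deposits −¥363B.
Totals: Δreserves = +¥478B, Δdeposits = −¥296B.
Δrequired reserves = 10% × −¥296B = −¥29.6B.
Δexcess reserves = Δreserves − Δrequired = +¥478B − (−¥29.6B) = +¥507.6 billion.

+¥507.6 billion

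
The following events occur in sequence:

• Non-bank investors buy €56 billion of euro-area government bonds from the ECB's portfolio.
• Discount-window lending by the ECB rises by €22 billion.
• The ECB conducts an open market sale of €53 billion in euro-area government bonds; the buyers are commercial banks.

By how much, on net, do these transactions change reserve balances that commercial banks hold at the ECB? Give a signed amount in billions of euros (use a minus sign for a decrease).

ECB balance sheet:
  Assets:      Securities −€109B, Loans to banks +€22B
  Liabilities: Bank reserves −€87B
Commercial banking system:
  Assets:      Reserves at CB −€87B, Securities +€53B
  Liabilities: Checkable deposits −€56B, Borrowings from CB +€22B
So the change in reserve balances that commercial banks hold at the ECB is -€87 billion.

-€87 billion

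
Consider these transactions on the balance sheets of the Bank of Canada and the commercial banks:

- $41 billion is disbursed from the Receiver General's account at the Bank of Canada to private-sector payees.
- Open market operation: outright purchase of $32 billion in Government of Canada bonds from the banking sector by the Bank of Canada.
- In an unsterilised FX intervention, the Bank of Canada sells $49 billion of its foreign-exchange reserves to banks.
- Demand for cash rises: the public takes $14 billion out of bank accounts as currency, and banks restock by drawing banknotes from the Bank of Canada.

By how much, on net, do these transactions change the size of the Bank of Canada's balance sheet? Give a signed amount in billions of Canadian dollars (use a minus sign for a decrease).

-$17 billion

Government spending $41 billion: only the composition of liabilities changes → 0.
OMO purchase (from banks) $32 billion: a Bank of Canada asset is acquired → +$32B.
FX sale $49 billion: a Bank of Canada asset is shed → −$49B.
Currency withdrawal $14 billion: only the composition of liabilities changes → 0.
Net: 0 + 32 − 49 + 0 = -$17 billion.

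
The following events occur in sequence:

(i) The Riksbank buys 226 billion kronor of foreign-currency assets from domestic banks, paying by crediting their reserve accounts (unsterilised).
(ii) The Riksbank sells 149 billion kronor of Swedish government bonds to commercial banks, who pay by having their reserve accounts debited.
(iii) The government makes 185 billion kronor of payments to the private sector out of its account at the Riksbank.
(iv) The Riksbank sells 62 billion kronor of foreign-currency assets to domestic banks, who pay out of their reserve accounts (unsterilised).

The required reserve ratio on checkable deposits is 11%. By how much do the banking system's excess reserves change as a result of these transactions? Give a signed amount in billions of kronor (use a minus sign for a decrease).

FX purchase 226 billion kronor: reserves +226B, deposits 0.
OMO sale (to banks) 149 billion kronor: reserves −149B, deposits 0.
Government spending 185 billion kronor: reserves +185B, deposits +185B.
FX sale 62 billion kronor: reserves −62B, deposits 0.
Totals: Δreserves = +200B, Δdeposits = +185B.
Δrequired reserves = 11% × +185B = +20.35B.
Δexcess reserves = Δreserves − Δrequired = +200B − (+20.35B) = +179.65 billion.

+179.65 billion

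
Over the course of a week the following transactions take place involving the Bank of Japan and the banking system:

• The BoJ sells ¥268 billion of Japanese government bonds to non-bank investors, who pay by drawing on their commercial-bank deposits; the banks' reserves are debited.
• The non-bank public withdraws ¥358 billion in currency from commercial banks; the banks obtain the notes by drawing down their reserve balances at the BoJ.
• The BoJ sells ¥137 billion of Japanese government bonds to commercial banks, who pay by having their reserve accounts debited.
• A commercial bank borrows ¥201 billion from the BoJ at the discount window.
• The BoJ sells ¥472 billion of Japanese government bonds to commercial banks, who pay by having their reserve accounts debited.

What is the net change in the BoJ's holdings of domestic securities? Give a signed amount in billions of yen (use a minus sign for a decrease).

Asset sale (to non-banks) ¥268 billion: securities removed from the BoJ's portfolio → −¥268B.
Currency withdrawal ¥358 billion: the BoJ's securities portfolio is untouched → 0.
OMO sale (to banks) ¥137 billion: securities removed from the BoJ's portfolio → −¥137B.
Discount-window loan ¥201 billion: the BoJ's securities portfolio is untouched → 0.
OMO sale (to banks) ¥472 billion: securities removed from the BoJ's portfolio → −¥472B.
Net: −268 + 0 − 137 + 0 − 472 = -¥877 billion.

-¥877 billion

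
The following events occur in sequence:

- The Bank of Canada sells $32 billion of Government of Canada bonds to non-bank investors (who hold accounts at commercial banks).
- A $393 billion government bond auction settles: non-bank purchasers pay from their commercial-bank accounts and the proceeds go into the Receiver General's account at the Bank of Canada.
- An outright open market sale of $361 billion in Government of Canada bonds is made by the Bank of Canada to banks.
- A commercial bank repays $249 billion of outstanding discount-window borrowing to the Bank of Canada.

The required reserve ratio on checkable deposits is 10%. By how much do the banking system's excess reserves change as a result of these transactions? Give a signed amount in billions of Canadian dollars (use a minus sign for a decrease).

Asset sale (to non-banks) $32 billion: reserves −$32B, deposits −$32B.
Government account inflow $393 billion: reserves −$393B, deposits −$393B.
OMO sale (to banks) $361 billion: reserves −$361B, deposits 0.
Discount-window repayment $249 billion: reserves −$249B, deposits 0.
Totals: Δreserves = −$1035B, Δdeposits = −$425B.
Δrequired reserves = 10% × −$425B = −$42.5B.
Δexcess reserves = Δreserves − Δrequired = −$1035B − (−$42.5B) = -$992.5 billion.

-$992.5 billion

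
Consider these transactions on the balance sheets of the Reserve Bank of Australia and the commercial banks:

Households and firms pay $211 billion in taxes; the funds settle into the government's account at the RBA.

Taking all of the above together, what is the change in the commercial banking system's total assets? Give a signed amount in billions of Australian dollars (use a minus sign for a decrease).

Government account inflow $211 billion: bank balance sheets shrink → −$211B.

-$211 billion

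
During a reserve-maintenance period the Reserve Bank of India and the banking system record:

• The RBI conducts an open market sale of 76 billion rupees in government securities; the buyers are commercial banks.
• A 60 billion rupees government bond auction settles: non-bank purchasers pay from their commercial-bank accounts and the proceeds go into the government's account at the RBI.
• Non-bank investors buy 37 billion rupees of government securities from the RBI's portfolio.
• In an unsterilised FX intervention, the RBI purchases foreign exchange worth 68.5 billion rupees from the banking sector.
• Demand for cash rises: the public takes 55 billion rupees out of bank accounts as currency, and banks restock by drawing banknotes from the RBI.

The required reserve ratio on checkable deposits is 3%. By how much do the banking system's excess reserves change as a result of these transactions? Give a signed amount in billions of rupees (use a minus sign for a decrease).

OMO sale (to banks) 76 billion rupees: reserves −76B, deposits 0.
Government account inflow 60 billion rupees: reserves −60B, deposits −60B.
Asset sale (to non-banks) 37 billion rupees: reserves −37B, deposits −37B.
FX purchase 68.5 billion rupees: reserves +68.5B, deposits 0.
Currency withdrawal 55 billion rupees: reserves −55B, deposits −55B.
Totals: Δreserves = −159.5B, Δdeposits = −152B.
Δrequired reserves = 3% × −152B = −4.56B.
Δexcess reserves = Δreserves − Δrequired = −159.5B − (−4.56B) = -154.94 billion.

-154.94 billion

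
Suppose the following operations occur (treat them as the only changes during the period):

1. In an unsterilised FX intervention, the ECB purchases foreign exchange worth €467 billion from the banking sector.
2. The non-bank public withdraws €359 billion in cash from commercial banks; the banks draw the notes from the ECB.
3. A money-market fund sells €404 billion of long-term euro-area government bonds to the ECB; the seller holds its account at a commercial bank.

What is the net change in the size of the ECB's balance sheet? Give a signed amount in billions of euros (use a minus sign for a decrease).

+€871 billion

FX purchase €467 billion: an ECB asset is acquired → +€467B.
Currency withdrawal €359 billion: only the composition of liabilities changes → 0.
Asset purchase (from non-banks) €404 billion: an ECB asset is acquired → +€404B.
Net: 467 + 0 + 404 = +€871 billion.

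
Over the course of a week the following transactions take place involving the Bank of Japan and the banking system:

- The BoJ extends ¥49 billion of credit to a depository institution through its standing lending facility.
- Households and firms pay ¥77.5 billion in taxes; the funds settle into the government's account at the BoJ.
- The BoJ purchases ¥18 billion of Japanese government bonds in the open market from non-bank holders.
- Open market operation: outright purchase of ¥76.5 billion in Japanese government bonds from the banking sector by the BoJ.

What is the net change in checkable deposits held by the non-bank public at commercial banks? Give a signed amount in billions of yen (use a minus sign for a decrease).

-¥59.5 billion

Discount-window loan ¥49 billion: the counterparty is a bank, so public deposits are unchanged → 0.
Government account inflow ¥77.5 billion: non-bank counterparties' bank balances fall → −¥77.5B.
Asset purchase (from non-banks) ¥18 billion: non-bank counterparties' bank balances rise → +¥18B.
OMO purchase (from banks) ¥76.5 billion: the counterparty is a bank, so public deposits are unchanged → 0.
Net: 0 − 77.5 + 18 + 0 = -¥59.5 billion.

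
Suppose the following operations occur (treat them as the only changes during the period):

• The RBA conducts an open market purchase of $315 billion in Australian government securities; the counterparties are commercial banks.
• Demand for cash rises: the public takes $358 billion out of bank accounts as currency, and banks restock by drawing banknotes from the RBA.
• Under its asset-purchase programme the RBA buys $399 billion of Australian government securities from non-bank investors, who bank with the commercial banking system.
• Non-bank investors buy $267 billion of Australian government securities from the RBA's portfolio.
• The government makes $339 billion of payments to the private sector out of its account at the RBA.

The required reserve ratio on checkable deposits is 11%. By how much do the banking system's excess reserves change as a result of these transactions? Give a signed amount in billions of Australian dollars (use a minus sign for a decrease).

+$415.57 billion

OMO purchase (from banks) $315 billion: reserves +$315B, deposits 0.
Currency withdrawal $358 billion: reserves −$358B, deposits −$358B.
Asset purchase (from non-banks) $399 billion: reserves +$399B, deposits +$399B.
Asset sale (to non-banks) $267 billion: reserves −$267B, deposits −$267B.
Government spending $339 billion: reserves +$339B, deposits +$339B.
Totals: Δreserves = +$428B, Δdeposits = +$113B.
Δrequired reserves = 11% × +$113B = +$12.43B.
Δexcess reserves = Δreserves − Δrequired = +$428B − (+$12.43B) = +$415.57 billion.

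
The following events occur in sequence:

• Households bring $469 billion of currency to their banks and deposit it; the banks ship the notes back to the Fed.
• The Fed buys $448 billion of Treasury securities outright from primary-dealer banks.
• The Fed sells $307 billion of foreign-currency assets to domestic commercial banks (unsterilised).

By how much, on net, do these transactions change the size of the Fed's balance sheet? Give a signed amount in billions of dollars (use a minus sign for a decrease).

+$141 billion

Fed balance sheet:
  Assets:      Securities +$448B, Foreign assets −$307B
  Liabilities: Bank reserves +$610B, Currency in circulation −$469B
Commercial banking system:
  Assets:      Reserves at CB +$610B, Securities −$448B, Foreign assets +$307B
  Liabilities: Checkable deposits +$469B
Change in total Fed assets = +$141 billion.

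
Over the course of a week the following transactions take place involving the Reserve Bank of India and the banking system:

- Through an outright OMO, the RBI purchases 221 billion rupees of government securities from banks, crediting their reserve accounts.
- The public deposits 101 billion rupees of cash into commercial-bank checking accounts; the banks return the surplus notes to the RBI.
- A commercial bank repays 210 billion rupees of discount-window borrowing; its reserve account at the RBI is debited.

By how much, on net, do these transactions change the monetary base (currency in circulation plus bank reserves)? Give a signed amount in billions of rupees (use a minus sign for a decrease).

+11 billion

OMO purchase (from banks) 221 billion rupees: RBI balance sheet expands → +221B.
Currency deposit 101 billion rupees: just a shift between currency and reserves — both are base money → 0.
Discount-window repayment 210 billion rupees: RBI balance sheet contracts → −210B.
Net: 221 + 0 − 210 = +11 billion.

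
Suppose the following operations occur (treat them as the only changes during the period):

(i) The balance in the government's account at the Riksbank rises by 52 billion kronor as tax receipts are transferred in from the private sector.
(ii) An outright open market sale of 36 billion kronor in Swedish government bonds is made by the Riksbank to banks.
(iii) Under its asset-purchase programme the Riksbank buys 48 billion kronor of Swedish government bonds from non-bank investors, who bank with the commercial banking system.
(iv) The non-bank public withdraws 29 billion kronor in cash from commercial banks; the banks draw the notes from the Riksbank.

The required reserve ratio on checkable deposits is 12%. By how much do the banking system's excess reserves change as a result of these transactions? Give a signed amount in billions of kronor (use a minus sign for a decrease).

Government account inflow 52 billion kronor: reserves −52B, deposits −52B.
OMO sale (to banks) 36 billion kronor: reserves −36B, deposits 0.
Asset purchase (from non-banks) 48 billion kronor: reserves +48B, deposits +48B.
Currency withdrawal 29 billion kronor: reserves −29B, deposits −29B.
Totals: Δreserves = −69B, Δdeposits = −33B.
Δrequired reserves = 12% × −33B = −3.96B.
Δexcess reserves = Δreserves − Δrequired = −69B − (−3.96B) = -65.04 billion.

-65.04 billion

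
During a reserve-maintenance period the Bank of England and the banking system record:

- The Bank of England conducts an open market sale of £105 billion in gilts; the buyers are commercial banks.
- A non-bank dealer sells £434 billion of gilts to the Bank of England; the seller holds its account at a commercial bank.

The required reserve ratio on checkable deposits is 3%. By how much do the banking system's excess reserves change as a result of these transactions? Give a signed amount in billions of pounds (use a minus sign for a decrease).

+£315.98 billion

OMO sale (to banks) £105 billion: reserves −£105B, deposits 0.
Asset purchase (from non-banks) £434 billion: reserves +£434B, deposits +£434B.
Totals: Δreserves = +£329B, Δdeposits = +£434B.
Δrequired reserves = 3% × +£434B = +£13.02B.
Δexcess reserves = Δreserves − Δrequired = +£329B − (+£13.02B) = +£315.98 billion.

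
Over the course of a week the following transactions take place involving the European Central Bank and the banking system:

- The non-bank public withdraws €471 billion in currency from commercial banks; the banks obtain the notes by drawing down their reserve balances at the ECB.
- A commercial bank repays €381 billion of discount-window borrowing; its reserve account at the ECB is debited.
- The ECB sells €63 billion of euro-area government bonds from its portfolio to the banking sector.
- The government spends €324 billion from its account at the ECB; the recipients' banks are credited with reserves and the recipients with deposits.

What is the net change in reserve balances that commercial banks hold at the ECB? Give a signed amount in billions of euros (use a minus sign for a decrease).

-€591 billion

Currency withdrawal €471 billion: banks swap reserves for currency → −€471B.
Discount-window repayment €381 billion: repayment is debited from reserves → −€381B.
OMO sale (to banks) €63 billion: the buying banks pay out of their reserve balances → −€63B.
Government spending €324 billion: government payments flow into bank reserve accounts → +€324B.
Net: −471 − 381 − 63 + 324 = -€591 billion.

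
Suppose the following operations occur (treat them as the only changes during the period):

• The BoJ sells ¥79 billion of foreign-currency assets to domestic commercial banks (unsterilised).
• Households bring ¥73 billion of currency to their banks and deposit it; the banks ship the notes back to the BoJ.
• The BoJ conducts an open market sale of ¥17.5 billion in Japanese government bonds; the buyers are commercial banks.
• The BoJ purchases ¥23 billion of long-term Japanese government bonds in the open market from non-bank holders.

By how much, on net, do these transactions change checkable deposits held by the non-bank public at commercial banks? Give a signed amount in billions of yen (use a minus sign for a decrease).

FX sale ¥79 billion: the counterparty is a bank, so public deposits are unchanged → 0.
Currency deposit ¥73 billion: non-bank counterparties' bank balances rise → +¥73B.
OMO sale (to banks) ¥17.5 billion: the counterparty is a bank, so public deposits are unchanged → 0.
Asset purchase (from non-banks) ¥23 billion: non-bank counterparties' bank balances rise → +¥23B.
Net: 0 + 73 + 0 + 23 = +¥96 billion.

+¥96 billion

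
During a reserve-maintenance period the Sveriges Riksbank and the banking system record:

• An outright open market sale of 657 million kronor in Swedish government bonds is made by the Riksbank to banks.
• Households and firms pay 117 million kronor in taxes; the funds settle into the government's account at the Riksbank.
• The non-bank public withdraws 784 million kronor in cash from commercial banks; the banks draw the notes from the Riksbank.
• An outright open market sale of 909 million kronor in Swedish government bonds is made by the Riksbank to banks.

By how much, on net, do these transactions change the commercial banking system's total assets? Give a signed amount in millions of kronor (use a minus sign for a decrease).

OMO sale (to banks) 657 million kronor: just an asset swap on bank balance sheets → 0.
Government account inflow 117 million kronor: bank balance sheets shrink → −117M.
Currency withdrawal 784 million kronor: bank balance sheets shrink → −784M.
OMO sale (to banks) 909 million kronor: just an asset swap on bank balance sheets → 0.
Net: 0 − 117 − 784 + 0 = -901 million.

-901 million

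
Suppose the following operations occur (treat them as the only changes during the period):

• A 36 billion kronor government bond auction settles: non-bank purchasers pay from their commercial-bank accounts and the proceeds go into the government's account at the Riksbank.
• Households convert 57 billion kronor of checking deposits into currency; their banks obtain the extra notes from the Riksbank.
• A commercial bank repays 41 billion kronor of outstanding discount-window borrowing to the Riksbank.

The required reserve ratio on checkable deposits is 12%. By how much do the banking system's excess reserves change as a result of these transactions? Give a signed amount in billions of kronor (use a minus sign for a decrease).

-122.84 billion

Government account inflow 36 billion kronor: reserves −36B, deposits −36B.
Currency withdrawal 57 billion kronor: reserves −57B, deposits −57B.
Discount-window repayment 41 billion kronor: reserves −41B, deposits 0.
Totals: Δreserves = −134B, Δdeposits = −93B.
Δrequired reserves = 12% × −93B = −11.16B.
Δexcess reserves = Δreserves − Δrequired = −134B − (−11.16B) = -122.84 billion.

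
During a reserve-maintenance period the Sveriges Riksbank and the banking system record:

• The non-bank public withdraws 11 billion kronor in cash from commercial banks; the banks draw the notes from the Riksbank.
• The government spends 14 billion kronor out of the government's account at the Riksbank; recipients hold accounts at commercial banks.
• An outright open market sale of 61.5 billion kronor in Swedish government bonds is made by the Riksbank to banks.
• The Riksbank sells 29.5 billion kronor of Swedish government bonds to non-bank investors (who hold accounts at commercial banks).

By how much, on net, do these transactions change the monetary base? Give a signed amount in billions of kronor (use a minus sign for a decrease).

-77 billion

Riksbank balance sheet:
  Assets:      Securities −91B
  Liabilities: Bank reserves −88B, Currency in circulation +11B, Government deposits −14B
Monetary base = currency + reserves: +11B + (−88B) = -77 billion.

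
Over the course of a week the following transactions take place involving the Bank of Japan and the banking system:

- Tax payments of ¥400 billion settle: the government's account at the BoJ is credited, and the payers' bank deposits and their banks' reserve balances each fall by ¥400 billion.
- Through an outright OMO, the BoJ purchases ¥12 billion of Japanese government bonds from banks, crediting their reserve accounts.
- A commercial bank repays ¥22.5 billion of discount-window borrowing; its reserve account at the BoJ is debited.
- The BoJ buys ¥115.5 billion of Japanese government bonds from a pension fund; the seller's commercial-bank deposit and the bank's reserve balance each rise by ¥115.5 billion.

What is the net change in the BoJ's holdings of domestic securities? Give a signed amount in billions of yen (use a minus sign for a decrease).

+¥127.5 billion

Government account inflow ¥400 billion: the BoJ's securities portfolio is untouched → 0.
OMO purchase (from banks) ¥12 billion: securities added to the BoJ's portfolio → +¥12B.
Discount-window repayment ¥22.5 billion: the BoJ's securities portfolio is untouched → 0.
Asset purchase (from non-banks) ¥115.5 billion: securities added to the BoJ's portfolio → +¥115.5B.
Net: 0 + 12 + 0 + 115.5 = +¥127.5 billion.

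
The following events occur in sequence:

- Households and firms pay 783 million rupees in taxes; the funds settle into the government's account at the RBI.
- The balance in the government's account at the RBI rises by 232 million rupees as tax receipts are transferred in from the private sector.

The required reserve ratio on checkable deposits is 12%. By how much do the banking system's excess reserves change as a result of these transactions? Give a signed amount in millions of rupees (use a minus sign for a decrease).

Government account inflow 783 million rupees: reserves −783M, deposits −783M.
Government account inflow 232 million rupees: reserves −232M, deposits −232M.
Totals: Δreserves = −1015M, Δdeposits = −1015M.
Δrequired reserves = 12% × −1015M = −121.8M.
Δexcess reserves = Δreserves − Δrequired = −1015M − (−121.8M) = -893.2 million.

-893.2 million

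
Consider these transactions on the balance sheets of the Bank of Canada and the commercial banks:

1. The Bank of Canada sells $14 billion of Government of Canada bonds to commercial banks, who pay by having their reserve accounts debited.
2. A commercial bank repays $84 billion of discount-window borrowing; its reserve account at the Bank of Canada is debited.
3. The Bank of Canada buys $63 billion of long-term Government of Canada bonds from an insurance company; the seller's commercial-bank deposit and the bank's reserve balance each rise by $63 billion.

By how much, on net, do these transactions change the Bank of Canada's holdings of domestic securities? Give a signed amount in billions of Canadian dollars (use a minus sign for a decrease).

+$49 billion

OMO sale (to banks) $14 billion: securities removed from the Bank of Canada's portfolio → −$14B.
Discount-window repayment $84 billion: the Bank of Canada's securities portfolio is untouched → 0.
Asset purchase (from non-banks) $63 billion: securities added to the Bank of Canada's portfolio → +$63B.
Net: −14 + 0 + 63 = +$49 billion.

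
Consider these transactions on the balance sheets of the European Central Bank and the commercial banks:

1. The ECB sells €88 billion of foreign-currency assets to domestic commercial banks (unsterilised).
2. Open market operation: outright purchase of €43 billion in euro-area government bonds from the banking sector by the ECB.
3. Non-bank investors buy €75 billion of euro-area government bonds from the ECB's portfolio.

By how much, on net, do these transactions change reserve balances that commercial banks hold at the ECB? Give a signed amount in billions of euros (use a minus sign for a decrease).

-€120 billion

FX sale €88 billion: the buying banks pay out of their reserve balances → −€88B.
OMO purchase (from banks) €43 billion: the ECB pays by crediting reserve accounts → +€43B.
Asset sale (to non-banks) €75 billion: the non-bank buyers' banks settle from reserves → −€75B.
Net: −88 + 43 − 75 = -€120 billion.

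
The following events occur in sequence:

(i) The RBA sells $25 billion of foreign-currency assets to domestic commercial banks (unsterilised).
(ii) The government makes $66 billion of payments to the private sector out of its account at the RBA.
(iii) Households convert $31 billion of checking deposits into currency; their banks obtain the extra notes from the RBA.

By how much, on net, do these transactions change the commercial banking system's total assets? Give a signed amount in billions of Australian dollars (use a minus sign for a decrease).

FX sale $25 billion: just an asset swap on bank balance sheets → 0.
Government spending $66 billion: bank balance sheets expand → +$66B.
Currency withdrawal $31 billion: bank balance sheets shrink → −$31B.
Net: 0 + 66 − 31 = +$35 billion.

+$35 billion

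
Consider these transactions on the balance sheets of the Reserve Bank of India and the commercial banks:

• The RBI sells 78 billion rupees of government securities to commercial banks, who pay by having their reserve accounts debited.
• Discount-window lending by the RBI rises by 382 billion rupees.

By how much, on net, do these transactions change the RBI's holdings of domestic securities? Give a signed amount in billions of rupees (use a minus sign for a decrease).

-78 billion

OMO sale (to banks) 78 billion rupees: securities removed from the RBI's portfolio → −78B.
Discount-window loan 382 billion rupees: the RBI's securities portfolio is untouched → 0.
Net: −78 + 0 = -78 billion.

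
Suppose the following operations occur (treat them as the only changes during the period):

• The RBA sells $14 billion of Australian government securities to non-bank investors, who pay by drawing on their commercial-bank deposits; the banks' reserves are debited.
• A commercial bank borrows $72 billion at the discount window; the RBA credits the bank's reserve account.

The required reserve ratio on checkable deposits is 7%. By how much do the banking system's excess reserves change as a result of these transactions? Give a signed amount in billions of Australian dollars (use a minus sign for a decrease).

+$58.98 billion

Asset sale (to non-banks) $14 billion: reserves −$14B, deposits −$14B.
Discount-window loan $72 billion: reserves +$72B, deposits 0.
Totals: Δreserves = +$58B, Δdeposits = −$14B.
Δrequired reserves = 7% × −$14B = −$0.98B.
Δexcess reserves = Δreserves − Δrequired = +$58B − (−$0.98B) = +$58.98 billion.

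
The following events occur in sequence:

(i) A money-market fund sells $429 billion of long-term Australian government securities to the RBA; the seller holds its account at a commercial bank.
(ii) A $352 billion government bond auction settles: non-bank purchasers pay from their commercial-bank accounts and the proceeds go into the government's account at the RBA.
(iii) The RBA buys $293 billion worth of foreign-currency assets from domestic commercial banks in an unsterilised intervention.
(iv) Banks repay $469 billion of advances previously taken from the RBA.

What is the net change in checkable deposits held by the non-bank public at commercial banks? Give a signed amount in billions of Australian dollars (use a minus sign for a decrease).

+$77 billion

Asset purchase (from non-banks) $429 billion: non-bank counterparties' bank balances rise → +$429B.
Government account inflow $352 billion: non-bank counterparties' bank balances fall → −$352B.
FX purchase $293 billion: the counterparty is a bank, so public deposits are unchanged → 0.
Discount-window repayment $469 billion: the counterparty is a bank, so public deposits are unchanged → 0.
Net: 429 − 352 + 0 + 0 = +$77 billion.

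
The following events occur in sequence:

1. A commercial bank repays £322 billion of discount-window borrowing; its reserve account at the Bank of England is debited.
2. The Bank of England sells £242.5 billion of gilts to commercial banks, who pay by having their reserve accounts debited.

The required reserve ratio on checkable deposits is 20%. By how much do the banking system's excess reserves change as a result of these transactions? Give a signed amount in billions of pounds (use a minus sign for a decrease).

-£564.5 billion

Discount-window repayment £322 billion: reserves −£322B, deposits 0.
OMO sale (to banks) £242.5 billion: reserves −£242.5B, deposits 0.
Totals: Δreserves = −£564.5B, Δdeposits = 0.
Δrequired reserves = 20% × 0 = 0.
Δexcess reserves = Δreserves − Δrequired = −£564.5B − (0) = -£564.5 billion.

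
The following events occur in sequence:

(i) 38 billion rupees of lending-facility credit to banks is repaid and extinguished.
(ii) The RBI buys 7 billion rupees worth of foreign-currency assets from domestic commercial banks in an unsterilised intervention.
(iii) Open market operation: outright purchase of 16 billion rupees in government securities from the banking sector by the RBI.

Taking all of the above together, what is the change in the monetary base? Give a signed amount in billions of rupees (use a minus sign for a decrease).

-15 billion

Discount-window repayment 38 billion rupees: RBI balance sheet contracts → −38B.
FX purchase 7 billion rupees: RBI balance sheet expands → +7B.
OMO purchase (from banks) 16 billion rupees: RBI balance sheet expands → +16B.
Net: −38 + 7 + 16 = -15 billion.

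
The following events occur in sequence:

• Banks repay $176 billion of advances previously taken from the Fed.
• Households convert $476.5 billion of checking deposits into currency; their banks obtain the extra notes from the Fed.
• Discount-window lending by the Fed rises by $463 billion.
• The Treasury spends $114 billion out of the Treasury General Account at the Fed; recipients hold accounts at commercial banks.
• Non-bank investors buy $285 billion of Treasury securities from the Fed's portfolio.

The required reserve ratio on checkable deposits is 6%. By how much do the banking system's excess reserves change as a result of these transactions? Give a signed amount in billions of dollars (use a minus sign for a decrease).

Discount-window repayment $176 billion: reserves −$176B, deposits 0.
Currency withdrawal $476.5 billion: reserves −$476.5B, deposits −$476.5B.
Discount-window loan $463 billion: reserves +$463B, deposits 0.
Government spending $114 billion: reserves +$114B, deposits +$114B.
Asset sale (to non-banks) $285 billion: reserves −$285B, deposits −$285B.
Totals: Δreserves = −$360.5B, Δdeposits = −$647.5B.
Δrequired reserves = 6% × −$647.5B = −$38.85B.
Δexcess reserves = Δreserves − Δrequired = −$360.5B − (−$38.85B) = -$321.65 billion.

-$321.65 billion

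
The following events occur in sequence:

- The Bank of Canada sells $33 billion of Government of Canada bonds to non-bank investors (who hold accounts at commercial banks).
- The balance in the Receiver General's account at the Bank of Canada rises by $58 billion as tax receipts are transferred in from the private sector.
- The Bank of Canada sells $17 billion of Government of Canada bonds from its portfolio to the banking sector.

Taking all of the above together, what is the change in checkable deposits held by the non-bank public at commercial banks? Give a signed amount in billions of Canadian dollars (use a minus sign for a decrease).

-$91 billion

Bank of Canada balance sheet:
  Assets:      Securities −$50B
  Liabilities: Bank reserves −$108B, Government deposits +$58B
Commercial banking system:
  Assets:      Reserves at CB −$108B, Securities +$17B
  Liabilities: Checkable deposits −$91B
So the change in checkable deposits held by the non-bank public at commercial banks is -$91 billion.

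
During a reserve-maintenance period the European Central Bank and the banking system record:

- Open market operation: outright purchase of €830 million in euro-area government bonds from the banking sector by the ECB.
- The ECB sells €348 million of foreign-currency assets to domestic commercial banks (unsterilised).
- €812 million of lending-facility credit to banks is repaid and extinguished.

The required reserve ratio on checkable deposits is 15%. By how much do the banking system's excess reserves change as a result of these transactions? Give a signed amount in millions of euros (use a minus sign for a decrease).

-€330 million

OMO purchase (from banks) €830 million: reserves +€830M, deposits 0.
FX sale €348 million: reserves −€348M, deposits 0.
Discount-window repayment €812 million: reserves −€812M, deposits 0.
Totals: Δreserves = −€330M, Δdeposits = 0.
Δrequired reserves = 15% × 0 = 0.
Δexcess reserves = Δreserves − Δrequired = −€330M − (0) = -€330 million.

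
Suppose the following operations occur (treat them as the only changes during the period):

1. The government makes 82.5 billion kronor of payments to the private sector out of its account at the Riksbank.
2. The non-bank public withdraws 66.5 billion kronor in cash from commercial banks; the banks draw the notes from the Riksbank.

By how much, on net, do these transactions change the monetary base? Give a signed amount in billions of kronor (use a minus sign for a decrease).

Government spending 82.5 billion kronor: a non-base liability converts back to reserves → +82.5B.
Currency withdrawal 66.5 billion kronor: just a shift between currency and reserves — both are base money → 0.
Net: 82.5 + 0 = +82.5 billion.

+82.5 billion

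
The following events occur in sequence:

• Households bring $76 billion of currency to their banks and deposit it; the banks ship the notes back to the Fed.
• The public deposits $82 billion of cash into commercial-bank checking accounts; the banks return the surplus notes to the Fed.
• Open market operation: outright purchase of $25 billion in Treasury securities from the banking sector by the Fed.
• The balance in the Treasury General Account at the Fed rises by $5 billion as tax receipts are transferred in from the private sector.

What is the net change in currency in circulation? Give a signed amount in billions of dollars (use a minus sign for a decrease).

Currency deposit $76 billion: notes return to the central bank → −$76B.
Currency deposit $82 billion: notes return to the central bank → −$82B.
OMO purchase (from banks) $25 billion: no currency enters or leaves circulation → 0.
Government account inflow $5 billion: no currency enters or leaves circulation → 0.
Net: −76 − 82 + 0 + 0 = -$158 billion.

-$158 billion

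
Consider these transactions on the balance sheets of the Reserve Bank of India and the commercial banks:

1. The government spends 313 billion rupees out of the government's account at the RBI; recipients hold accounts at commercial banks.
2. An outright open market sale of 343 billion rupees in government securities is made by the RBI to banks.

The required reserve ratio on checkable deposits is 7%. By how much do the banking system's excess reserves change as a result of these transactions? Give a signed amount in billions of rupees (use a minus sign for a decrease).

Government spending 313 billion rupees: reserves +313B, deposits +313B.
OMO sale (to banks) 343 billion rupees: reserves −343B, deposits 0.
Totals: Δreserves = −30B, Δdeposits = +313B.
Δrequired reserves = 7% × +313B = +21.91B.
Δexcess reserves = Δreserves − Δrequired = −30B − (+21.91B) = -51.91 billion.

-51.91 billion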